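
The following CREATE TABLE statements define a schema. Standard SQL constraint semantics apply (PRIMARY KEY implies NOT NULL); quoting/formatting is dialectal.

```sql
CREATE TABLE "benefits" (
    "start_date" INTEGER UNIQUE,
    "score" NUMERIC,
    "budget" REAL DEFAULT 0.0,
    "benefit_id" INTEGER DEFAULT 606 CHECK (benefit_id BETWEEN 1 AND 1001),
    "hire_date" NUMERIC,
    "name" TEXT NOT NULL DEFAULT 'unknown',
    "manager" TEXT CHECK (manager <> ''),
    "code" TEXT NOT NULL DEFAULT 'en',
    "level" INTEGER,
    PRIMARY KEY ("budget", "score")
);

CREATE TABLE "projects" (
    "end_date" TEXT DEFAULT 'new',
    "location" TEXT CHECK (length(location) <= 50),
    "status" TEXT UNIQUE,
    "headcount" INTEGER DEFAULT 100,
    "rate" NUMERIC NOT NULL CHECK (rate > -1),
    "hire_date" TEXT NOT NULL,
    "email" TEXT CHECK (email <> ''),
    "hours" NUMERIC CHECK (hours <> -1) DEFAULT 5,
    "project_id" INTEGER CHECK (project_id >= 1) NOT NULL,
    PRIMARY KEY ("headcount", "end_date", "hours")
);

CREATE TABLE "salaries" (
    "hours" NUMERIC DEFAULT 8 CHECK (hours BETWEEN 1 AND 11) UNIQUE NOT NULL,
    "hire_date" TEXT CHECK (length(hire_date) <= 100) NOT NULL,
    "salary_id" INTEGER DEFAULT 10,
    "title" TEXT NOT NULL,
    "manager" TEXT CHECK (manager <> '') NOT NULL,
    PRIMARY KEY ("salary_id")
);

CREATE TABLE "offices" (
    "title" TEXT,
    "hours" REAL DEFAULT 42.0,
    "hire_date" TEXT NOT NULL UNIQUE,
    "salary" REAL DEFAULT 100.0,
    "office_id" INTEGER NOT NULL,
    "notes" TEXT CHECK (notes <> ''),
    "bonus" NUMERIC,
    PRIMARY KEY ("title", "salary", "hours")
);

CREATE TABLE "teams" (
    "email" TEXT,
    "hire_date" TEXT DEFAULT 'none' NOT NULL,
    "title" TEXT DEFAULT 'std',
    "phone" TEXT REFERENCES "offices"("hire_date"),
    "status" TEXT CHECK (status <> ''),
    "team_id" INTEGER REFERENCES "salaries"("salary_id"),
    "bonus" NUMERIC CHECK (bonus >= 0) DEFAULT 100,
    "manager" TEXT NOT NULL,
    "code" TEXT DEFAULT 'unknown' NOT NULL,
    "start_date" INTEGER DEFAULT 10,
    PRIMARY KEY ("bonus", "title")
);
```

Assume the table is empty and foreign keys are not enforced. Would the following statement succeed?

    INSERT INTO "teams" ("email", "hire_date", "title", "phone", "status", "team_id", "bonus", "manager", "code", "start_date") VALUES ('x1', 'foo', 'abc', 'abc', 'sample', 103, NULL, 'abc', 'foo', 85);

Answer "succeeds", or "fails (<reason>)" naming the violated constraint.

bonus is explicitly set to NULL, but bonus is part of the PRIMARY KEY (implied NOT NULL).

fails (NOT NULL on bonus)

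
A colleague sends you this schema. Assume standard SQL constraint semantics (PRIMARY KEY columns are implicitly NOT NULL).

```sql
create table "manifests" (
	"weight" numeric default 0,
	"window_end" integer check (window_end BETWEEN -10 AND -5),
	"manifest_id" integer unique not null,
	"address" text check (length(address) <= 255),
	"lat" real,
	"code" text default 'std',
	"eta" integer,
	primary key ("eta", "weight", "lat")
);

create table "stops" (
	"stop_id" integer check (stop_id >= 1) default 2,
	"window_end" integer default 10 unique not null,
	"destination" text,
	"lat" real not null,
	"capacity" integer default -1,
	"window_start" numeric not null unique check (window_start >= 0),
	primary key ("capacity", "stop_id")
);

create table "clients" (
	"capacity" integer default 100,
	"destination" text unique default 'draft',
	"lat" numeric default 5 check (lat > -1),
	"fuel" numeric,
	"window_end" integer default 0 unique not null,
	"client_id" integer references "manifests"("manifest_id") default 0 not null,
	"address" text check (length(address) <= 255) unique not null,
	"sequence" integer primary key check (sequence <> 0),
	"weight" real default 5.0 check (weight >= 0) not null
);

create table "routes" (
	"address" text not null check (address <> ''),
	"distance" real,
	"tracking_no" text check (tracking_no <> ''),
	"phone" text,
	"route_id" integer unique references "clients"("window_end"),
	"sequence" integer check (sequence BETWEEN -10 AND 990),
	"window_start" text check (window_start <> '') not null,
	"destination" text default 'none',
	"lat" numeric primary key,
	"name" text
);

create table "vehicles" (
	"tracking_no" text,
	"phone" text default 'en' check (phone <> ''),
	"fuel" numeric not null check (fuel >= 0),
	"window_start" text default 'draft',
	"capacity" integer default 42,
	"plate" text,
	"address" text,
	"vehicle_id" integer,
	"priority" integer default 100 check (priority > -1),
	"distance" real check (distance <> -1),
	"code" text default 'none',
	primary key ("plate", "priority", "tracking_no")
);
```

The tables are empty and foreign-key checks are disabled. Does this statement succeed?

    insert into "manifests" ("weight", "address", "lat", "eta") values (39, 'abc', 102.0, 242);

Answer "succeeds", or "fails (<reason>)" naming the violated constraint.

fails (NOT NULL on manifest_id)

manifest_id is omitted from the column list and has no DEFAULT, so it would receive NULL.
But manifest_id is declared NOT NULL.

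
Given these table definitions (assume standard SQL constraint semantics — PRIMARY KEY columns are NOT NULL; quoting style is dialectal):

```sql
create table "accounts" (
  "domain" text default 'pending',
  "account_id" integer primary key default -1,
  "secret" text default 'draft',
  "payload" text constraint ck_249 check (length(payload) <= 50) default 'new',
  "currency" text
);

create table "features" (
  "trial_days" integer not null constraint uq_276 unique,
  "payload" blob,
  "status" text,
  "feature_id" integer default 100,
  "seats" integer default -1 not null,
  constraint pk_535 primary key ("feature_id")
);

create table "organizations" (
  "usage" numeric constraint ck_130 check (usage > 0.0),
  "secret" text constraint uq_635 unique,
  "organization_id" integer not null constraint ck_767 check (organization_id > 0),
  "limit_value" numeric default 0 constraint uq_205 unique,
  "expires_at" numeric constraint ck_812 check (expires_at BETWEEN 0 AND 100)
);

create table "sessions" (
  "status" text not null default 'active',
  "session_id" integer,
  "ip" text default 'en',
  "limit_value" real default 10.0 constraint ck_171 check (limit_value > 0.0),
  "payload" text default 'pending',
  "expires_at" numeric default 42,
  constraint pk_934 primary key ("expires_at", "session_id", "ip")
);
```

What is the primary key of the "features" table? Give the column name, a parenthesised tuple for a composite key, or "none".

feature_id is declared PRIMARY KEY as a table-level PRIMARY KEY clause.

feature_id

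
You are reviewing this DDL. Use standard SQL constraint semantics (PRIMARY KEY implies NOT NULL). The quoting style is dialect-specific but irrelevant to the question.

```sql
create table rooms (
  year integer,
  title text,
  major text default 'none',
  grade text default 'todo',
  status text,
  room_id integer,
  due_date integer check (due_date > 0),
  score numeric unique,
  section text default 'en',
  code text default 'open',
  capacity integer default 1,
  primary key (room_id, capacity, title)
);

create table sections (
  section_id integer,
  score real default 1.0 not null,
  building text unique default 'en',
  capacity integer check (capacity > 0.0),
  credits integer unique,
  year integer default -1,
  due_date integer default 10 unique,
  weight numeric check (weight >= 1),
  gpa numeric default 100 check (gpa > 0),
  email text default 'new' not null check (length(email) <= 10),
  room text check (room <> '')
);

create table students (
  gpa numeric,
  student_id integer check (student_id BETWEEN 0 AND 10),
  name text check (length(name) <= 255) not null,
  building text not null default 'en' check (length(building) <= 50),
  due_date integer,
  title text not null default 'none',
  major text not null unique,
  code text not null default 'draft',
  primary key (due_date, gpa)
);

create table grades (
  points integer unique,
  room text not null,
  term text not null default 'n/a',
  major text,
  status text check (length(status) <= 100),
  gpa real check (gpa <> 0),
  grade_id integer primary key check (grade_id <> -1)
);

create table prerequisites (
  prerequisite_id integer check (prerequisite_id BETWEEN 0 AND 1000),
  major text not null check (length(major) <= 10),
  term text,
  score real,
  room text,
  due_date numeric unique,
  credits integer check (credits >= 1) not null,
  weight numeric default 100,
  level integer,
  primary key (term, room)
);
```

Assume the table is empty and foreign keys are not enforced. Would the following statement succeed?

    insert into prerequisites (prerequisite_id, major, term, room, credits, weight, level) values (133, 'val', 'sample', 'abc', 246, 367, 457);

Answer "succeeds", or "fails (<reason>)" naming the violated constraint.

succeeds

NOT NULL columns: credits is supplied; major is supplied; room is supplied; term is supplied.
CHECK constraints: 133 satisfies (prerequisite_id BETWEEN 0 AND 1000); 'val' satisfies (length(major) <= 10); 246 satisfies (credits >= 1).
No constraint is violated.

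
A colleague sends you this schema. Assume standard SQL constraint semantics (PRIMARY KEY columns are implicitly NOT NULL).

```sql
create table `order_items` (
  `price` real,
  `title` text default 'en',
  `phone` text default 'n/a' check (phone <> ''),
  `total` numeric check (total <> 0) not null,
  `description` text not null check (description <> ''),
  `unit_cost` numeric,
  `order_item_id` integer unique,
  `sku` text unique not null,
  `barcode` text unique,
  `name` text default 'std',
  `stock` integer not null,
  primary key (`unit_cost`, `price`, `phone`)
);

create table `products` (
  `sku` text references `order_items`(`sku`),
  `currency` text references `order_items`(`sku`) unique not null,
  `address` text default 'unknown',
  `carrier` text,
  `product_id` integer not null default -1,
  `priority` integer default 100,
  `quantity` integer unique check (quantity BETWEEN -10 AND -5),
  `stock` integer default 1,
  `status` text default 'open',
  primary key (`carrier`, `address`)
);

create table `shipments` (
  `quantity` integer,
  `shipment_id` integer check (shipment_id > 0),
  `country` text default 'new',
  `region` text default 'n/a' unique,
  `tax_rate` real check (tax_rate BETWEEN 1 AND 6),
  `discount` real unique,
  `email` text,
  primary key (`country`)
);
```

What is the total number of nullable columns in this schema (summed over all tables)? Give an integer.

order_items: 4 nullable (title, order_item_id, barcode, name — PK (unit_cost, price, phone) and explicit NOT NULL columns excluded).
products: 5 nullable (sku, priority, quantity, stock, status — PK (carrier, address) and explicit NOT NULL columns excluded).
shipments: 6 nullable (quantity, shipment_id, region, tax_rate, discount, email — PK (country) and explicit NOT NULL columns excluded).
Total: 4 + 5 + 6 = 15.

15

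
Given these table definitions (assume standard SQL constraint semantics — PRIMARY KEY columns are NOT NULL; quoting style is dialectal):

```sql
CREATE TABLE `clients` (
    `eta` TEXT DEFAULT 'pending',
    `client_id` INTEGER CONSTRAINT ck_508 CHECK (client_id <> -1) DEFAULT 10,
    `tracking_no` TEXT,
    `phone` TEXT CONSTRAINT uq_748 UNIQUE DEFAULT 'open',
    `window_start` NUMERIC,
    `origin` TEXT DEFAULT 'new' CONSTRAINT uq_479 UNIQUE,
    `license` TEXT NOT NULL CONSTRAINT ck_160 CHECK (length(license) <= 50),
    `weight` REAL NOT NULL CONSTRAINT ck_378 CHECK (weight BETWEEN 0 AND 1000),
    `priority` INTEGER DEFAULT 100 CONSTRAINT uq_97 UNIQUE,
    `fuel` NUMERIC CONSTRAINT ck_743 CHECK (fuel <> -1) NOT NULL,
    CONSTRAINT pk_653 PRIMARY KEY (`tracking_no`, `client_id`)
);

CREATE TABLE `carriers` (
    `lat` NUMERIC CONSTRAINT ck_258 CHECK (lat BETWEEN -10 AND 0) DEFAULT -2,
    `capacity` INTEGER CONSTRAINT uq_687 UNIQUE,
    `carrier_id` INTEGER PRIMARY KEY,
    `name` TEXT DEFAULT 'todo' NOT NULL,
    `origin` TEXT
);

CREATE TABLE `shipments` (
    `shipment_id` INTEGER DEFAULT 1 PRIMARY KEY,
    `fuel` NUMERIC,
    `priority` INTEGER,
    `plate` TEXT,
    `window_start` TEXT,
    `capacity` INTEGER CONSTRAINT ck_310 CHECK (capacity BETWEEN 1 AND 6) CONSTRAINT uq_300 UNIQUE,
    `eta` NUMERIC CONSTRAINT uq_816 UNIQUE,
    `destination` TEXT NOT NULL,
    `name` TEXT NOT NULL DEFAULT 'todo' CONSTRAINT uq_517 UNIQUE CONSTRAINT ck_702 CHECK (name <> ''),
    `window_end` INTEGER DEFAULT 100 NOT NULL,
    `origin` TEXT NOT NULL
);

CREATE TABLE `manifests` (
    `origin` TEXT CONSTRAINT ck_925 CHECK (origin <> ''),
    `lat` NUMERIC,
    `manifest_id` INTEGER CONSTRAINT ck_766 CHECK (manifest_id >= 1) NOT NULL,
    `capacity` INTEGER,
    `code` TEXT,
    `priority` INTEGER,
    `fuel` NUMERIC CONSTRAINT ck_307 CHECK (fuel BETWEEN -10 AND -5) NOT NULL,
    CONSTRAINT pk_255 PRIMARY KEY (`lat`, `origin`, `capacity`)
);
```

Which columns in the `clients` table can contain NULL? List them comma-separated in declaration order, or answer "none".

- eta: DEFAULT only fills an omitted column; an explicit NULL is still allowed → nullable.
- client_id: part of the PRIMARY KEY, which implies NOT NULL → not nullable.
- tracking_no: part of the PRIMARY KEY, which implies NOT NULL → not nullable.
- phone: UNIQUE does not imply NOT NULL → nullable.
- window_start: no NOT NULL constraint applies → nullable.
- origin: UNIQUE does not imply NOT NULL → nullable.
- license: declared NOT NULL → not nullable.
- weight: declared NOT NULL → not nullable.
- priority: UNIQUE does not imply NOT NULL → nullable.
- fuel: declared NOT NULL → not nullable.

eta, phone, window_start, origin, priority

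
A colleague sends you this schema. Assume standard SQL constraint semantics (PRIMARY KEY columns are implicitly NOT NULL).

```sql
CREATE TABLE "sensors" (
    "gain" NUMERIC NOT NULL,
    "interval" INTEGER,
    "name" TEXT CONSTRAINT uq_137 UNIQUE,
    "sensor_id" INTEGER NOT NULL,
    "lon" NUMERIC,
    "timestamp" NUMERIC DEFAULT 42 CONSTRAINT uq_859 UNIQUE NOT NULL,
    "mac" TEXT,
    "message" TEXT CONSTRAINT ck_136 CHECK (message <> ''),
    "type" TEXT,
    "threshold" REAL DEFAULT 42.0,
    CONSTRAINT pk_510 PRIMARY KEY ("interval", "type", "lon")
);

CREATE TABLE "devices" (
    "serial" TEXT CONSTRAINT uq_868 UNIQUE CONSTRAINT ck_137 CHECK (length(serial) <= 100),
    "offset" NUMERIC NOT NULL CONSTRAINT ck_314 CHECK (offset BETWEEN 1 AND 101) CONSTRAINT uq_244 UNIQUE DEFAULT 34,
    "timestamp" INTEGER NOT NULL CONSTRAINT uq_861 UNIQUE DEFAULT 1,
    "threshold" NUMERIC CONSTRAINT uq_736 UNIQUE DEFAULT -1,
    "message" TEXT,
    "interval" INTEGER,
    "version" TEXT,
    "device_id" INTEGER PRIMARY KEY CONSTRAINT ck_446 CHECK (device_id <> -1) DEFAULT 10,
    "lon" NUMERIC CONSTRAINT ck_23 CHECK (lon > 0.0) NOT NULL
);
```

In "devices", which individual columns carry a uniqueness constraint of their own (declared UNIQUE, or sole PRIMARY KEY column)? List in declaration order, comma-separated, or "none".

- serial: declared UNIQUE → unique.
- offset: declared UNIQUE → unique.
- timestamp: declared UNIQUE → unique.
- threshold: declared UNIQUE → unique.
- message: no UNIQUE or single-column PK constraint.
- interval: no UNIQUE or single-column PK constraint.
- version: no UNIQUE or single-column PK constraint.
- device_id: single-column PRIMARY KEY → unique.
- lon: no UNIQUE or single-column PK constraint.

serial, offset, timestamp, threshold, device_id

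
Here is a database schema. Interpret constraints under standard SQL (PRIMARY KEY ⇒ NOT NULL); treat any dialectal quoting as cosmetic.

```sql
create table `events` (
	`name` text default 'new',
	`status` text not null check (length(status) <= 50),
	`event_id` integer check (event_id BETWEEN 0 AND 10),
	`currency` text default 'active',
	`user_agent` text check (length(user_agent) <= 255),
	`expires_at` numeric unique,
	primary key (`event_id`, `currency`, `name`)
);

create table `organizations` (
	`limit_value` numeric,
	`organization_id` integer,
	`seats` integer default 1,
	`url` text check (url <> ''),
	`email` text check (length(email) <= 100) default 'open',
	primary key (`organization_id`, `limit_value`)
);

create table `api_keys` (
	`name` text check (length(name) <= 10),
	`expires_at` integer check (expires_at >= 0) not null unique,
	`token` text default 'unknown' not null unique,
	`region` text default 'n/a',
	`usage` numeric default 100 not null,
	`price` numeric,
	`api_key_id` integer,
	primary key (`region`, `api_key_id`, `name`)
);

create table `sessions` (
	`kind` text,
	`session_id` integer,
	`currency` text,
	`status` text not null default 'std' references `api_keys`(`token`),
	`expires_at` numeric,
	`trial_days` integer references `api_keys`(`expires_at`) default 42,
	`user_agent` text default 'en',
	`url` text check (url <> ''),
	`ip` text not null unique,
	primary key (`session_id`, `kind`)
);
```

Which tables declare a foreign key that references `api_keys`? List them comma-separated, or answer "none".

- sessions.status references api_keys(token).
- sessions.trial_days references api_keys(expires_at).

sessions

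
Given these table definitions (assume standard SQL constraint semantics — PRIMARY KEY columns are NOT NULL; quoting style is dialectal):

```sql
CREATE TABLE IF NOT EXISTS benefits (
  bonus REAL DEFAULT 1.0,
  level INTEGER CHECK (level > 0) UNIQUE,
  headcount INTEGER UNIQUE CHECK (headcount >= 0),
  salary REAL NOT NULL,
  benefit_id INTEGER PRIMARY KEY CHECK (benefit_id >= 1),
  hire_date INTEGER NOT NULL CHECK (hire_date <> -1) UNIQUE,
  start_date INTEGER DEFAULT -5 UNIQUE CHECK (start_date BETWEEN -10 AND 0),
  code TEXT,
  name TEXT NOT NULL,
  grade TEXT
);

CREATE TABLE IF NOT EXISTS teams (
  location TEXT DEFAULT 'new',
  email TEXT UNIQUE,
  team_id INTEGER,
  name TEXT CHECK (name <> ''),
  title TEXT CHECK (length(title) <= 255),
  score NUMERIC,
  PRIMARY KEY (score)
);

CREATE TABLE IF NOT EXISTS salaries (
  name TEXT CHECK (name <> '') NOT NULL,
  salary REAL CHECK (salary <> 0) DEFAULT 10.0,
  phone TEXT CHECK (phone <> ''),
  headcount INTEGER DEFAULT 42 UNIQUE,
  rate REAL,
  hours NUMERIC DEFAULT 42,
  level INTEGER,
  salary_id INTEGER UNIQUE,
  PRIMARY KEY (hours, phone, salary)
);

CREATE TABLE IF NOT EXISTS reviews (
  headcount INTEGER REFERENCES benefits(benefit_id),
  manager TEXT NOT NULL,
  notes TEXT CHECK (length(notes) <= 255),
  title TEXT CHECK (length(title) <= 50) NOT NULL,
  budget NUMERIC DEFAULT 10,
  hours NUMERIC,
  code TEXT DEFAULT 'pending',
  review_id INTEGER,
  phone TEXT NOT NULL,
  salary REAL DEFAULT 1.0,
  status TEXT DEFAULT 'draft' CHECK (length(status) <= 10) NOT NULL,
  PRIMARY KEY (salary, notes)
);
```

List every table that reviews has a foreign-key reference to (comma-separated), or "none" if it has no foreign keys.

benefits

- headcount REFERENCES benefits(benefit_id).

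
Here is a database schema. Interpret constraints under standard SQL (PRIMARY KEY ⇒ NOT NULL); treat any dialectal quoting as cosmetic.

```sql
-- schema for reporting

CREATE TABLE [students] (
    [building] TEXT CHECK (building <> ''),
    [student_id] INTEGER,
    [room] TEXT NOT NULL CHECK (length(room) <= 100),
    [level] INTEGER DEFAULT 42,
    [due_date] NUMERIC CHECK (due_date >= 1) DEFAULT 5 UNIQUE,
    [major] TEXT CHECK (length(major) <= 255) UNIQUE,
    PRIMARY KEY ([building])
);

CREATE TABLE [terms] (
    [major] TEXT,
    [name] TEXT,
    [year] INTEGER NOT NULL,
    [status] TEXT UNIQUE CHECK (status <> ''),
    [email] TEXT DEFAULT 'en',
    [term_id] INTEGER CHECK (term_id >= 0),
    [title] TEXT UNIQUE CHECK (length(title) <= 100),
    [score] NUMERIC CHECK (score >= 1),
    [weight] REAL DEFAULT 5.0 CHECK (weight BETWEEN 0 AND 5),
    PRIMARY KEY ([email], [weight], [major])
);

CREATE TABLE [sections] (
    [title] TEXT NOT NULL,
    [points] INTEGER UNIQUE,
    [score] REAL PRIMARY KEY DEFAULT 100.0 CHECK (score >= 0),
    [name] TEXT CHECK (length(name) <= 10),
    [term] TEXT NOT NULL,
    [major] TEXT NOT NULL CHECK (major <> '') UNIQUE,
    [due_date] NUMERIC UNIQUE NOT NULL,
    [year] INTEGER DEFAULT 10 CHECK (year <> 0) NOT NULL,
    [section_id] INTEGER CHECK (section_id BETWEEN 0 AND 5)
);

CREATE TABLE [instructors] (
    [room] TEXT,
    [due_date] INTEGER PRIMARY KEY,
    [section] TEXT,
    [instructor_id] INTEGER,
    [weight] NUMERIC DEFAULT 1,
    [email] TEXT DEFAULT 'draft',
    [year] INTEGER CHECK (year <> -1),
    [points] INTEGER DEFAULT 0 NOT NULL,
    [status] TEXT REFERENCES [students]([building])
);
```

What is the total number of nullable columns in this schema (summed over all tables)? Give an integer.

students: 4 nullable (student_id, level, due_date, major — PK (building) and explicit NOT NULL columns excluded).
terms: 5 nullable (name, status, term_id, title, score — PK (email, weight, major) and explicit NOT NULL columns excluded).
sections: 3 nullable (points, name, section_id — PK (score) and explicit NOT NULL columns excluded).
instructors: 7 nullable (room, section, instructor_id, weight, email, year, status — PK (due_date) and explicit NOT NULL columns excluded).
Total: 4 + 5 + 3 + 7 = 19.

19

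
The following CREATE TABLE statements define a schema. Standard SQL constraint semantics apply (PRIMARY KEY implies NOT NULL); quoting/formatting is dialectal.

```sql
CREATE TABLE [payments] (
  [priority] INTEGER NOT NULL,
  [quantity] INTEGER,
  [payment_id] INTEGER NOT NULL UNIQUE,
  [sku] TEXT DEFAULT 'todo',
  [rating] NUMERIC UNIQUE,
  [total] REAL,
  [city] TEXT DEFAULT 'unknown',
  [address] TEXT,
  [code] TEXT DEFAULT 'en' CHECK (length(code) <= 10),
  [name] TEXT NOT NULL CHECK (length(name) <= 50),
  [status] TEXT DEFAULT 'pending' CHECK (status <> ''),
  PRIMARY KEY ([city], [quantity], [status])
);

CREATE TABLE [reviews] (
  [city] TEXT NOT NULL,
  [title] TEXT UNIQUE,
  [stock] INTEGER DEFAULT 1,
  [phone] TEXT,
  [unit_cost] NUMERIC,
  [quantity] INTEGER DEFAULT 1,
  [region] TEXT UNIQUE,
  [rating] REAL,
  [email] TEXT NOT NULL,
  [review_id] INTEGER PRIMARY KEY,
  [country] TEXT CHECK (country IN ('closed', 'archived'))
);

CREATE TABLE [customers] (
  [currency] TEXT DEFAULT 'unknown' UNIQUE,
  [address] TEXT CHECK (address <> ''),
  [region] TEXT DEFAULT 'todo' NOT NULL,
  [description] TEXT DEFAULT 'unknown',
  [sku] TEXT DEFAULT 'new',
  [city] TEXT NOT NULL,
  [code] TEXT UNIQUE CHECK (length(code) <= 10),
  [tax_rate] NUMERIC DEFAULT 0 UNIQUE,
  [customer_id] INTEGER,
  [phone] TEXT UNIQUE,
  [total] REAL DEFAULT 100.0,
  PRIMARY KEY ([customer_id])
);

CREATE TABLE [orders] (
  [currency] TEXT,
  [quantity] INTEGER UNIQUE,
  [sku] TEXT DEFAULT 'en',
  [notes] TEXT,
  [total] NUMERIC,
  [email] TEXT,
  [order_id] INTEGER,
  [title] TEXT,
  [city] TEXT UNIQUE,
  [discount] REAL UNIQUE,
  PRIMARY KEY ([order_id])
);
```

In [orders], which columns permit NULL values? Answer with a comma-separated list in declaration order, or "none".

currency, quantity, sku, notes, total, email, title, city, discount

- currency: no NOT NULL constraint applies → nullable.
- quantity: UNIQUE does not imply NOT NULL → nullable.
- sku: DEFAULT only fills an omitted column; an explicit NULL is still allowed → nullable.
- notes: no NOT NULL constraint applies → nullable.
- total: no NOT NULL constraint applies → nullable.
- email: no NOT NULL constraint applies → nullable.
- order_id: part of the PRIMARY KEY, which implies NOT NULL → not nullable.
- title: no NOT NULL constraint applies → nullable.
- city: UNIQUE does not imply NOT NULL → nullable.
- discount: UNIQUE does not imply NOT NULL → nullable.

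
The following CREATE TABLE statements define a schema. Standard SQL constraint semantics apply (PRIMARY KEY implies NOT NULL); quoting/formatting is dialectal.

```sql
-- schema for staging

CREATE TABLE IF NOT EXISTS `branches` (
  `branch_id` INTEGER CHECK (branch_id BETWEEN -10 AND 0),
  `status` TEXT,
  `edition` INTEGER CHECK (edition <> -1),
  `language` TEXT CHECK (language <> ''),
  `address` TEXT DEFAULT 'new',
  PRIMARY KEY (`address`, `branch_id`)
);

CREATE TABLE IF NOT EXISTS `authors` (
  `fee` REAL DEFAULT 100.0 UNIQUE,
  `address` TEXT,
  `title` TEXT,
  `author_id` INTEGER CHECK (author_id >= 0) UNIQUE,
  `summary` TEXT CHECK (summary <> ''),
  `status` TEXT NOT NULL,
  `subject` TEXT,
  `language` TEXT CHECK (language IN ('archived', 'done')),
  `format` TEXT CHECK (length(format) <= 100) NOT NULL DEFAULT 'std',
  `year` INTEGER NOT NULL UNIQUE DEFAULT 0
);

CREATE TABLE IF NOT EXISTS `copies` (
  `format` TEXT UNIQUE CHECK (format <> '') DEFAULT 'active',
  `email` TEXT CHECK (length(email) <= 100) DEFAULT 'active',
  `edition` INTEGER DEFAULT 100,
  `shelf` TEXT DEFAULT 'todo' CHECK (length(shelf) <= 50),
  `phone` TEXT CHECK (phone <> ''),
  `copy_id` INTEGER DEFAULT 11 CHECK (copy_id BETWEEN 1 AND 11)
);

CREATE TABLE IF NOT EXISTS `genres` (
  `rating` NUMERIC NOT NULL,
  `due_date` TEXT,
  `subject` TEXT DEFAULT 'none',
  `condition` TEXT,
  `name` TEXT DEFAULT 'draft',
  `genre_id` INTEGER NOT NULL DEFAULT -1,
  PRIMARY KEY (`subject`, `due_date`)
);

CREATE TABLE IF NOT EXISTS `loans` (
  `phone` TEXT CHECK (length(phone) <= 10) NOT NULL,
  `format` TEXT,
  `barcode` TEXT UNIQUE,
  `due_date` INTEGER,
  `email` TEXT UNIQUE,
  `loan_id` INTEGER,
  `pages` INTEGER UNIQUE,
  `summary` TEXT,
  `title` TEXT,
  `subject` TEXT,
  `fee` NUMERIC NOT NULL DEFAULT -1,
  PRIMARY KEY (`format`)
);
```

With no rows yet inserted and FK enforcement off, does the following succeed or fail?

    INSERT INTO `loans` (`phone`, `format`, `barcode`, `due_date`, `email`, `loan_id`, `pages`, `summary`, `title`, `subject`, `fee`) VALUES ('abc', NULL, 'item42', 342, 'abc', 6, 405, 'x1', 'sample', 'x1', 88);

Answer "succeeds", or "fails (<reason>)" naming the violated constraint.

format is explicitly set to NULL, but format is part of the PRIMARY KEY (implied NOT NULL).

fails (NOT NULL on format)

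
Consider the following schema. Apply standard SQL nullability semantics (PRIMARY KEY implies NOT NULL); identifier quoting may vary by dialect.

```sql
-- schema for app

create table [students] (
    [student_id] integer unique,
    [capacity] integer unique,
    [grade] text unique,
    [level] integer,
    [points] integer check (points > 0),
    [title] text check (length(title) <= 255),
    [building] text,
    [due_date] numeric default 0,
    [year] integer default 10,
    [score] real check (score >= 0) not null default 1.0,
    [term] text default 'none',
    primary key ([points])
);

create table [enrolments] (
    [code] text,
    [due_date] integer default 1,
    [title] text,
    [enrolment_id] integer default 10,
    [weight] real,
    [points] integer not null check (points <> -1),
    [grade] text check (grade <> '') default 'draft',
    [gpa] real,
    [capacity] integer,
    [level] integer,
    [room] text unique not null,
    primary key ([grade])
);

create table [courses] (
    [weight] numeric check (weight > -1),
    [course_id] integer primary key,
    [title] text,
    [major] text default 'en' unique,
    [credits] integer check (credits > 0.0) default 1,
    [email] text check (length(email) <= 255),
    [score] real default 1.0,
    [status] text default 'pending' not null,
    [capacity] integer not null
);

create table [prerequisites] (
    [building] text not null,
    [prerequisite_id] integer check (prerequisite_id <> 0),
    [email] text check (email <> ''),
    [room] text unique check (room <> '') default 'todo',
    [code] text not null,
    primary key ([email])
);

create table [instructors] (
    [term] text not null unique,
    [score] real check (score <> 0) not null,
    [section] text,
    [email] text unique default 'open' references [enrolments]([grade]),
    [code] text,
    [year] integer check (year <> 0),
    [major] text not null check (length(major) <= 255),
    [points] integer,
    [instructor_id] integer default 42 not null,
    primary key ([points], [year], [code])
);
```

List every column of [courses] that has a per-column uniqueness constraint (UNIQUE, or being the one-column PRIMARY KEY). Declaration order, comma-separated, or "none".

- weight: no UNIQUE or single-column PK constraint.
- course_id: single-column PRIMARY KEY → unique.
- title: no UNIQUE or single-column PK constraint.
- major: declared UNIQUE → unique.
- credits: no UNIQUE or single-column PK constraint.
- email: no UNIQUE or single-column PK constraint.
- score: no UNIQUE or single-column PK constraint.
- status: no UNIQUE or single-column PK constraint.
- capacity: no UNIQUE or single-column PK constraint.

course_id, major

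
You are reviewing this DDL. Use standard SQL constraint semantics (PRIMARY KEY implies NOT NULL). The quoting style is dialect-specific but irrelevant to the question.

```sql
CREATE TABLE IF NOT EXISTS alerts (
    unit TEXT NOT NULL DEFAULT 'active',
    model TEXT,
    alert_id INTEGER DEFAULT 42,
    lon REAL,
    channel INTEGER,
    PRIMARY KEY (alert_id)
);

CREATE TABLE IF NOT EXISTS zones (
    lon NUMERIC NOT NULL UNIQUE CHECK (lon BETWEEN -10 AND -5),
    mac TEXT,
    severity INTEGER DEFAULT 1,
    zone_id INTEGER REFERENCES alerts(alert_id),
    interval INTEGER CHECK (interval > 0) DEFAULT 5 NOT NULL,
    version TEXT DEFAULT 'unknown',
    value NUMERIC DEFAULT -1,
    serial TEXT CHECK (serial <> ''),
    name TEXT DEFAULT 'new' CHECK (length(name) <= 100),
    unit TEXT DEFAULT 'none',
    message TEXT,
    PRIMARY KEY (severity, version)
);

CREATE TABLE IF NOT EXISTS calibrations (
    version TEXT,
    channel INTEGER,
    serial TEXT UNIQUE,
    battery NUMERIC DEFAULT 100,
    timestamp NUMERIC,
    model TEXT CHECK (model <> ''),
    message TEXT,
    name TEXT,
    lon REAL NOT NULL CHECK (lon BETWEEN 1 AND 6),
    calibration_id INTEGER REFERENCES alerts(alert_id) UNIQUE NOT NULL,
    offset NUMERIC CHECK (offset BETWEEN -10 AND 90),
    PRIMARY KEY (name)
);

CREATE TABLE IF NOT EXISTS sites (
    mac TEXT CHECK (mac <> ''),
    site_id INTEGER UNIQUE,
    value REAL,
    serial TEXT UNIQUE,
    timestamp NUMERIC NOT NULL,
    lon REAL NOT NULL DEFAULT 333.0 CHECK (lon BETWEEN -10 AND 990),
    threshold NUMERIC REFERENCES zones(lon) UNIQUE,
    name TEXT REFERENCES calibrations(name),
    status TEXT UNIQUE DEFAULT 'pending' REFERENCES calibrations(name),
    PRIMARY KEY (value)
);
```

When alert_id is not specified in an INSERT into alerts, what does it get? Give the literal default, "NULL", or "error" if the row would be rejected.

42

alert_id has an explicit DEFAULT 42.
When the column is omitted from an INSERT, that default is used.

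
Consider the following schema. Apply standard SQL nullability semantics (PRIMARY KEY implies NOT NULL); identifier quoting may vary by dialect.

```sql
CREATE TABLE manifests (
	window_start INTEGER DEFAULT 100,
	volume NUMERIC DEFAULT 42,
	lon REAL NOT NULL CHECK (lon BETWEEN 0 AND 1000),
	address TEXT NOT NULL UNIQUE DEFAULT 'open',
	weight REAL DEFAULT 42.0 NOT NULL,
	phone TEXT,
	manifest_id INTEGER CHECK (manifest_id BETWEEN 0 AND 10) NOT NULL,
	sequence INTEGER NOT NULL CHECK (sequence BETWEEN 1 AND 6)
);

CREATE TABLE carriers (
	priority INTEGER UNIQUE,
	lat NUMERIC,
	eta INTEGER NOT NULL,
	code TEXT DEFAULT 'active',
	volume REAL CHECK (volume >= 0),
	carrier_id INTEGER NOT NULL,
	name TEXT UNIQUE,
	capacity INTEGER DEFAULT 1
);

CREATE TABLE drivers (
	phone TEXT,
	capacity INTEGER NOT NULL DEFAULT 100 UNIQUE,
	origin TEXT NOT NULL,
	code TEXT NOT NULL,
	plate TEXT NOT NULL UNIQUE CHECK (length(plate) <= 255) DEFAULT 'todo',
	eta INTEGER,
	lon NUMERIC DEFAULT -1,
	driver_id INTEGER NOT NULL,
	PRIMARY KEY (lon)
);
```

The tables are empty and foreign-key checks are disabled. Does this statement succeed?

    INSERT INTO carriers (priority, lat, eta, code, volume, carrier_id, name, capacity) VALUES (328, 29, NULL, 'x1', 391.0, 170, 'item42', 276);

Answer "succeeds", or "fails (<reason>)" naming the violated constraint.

fails (NOT NULL on eta)

eta is explicitly set to NULL, but eta is declared NOT NULL.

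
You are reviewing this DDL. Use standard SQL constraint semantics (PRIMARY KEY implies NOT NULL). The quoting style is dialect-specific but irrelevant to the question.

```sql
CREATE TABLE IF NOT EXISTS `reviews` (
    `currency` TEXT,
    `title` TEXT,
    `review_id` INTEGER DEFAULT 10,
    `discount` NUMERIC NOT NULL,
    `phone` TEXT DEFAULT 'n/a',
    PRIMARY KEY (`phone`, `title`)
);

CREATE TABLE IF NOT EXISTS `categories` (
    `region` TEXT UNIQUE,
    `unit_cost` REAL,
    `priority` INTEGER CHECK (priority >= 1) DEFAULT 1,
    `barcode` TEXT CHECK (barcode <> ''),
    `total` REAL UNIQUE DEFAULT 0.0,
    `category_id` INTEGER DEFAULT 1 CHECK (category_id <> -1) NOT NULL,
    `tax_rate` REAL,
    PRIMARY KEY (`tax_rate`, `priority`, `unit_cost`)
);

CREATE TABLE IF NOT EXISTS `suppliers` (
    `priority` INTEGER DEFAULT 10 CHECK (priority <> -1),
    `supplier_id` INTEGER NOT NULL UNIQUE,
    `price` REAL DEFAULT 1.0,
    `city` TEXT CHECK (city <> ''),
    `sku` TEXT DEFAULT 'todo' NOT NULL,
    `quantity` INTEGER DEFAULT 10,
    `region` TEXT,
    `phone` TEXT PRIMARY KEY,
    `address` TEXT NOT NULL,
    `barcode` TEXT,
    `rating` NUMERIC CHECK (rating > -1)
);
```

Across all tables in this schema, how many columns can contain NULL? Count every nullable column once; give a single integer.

12

reviews: 2 nullable (currency, review_id — PK (phone, title) and explicit NOT NULL columns excluded).
categories: 3 nullable (region, barcode, total — PK (tax_rate, priority, unit_cost) and explicit NOT NULL columns excluded).
suppliers: 7 nullable (priority, price, city, quantity, region, barcode, rating — PK (phone) and explicit NOT NULL columns excluded).
Total: 2 + 3 + 7 = 12.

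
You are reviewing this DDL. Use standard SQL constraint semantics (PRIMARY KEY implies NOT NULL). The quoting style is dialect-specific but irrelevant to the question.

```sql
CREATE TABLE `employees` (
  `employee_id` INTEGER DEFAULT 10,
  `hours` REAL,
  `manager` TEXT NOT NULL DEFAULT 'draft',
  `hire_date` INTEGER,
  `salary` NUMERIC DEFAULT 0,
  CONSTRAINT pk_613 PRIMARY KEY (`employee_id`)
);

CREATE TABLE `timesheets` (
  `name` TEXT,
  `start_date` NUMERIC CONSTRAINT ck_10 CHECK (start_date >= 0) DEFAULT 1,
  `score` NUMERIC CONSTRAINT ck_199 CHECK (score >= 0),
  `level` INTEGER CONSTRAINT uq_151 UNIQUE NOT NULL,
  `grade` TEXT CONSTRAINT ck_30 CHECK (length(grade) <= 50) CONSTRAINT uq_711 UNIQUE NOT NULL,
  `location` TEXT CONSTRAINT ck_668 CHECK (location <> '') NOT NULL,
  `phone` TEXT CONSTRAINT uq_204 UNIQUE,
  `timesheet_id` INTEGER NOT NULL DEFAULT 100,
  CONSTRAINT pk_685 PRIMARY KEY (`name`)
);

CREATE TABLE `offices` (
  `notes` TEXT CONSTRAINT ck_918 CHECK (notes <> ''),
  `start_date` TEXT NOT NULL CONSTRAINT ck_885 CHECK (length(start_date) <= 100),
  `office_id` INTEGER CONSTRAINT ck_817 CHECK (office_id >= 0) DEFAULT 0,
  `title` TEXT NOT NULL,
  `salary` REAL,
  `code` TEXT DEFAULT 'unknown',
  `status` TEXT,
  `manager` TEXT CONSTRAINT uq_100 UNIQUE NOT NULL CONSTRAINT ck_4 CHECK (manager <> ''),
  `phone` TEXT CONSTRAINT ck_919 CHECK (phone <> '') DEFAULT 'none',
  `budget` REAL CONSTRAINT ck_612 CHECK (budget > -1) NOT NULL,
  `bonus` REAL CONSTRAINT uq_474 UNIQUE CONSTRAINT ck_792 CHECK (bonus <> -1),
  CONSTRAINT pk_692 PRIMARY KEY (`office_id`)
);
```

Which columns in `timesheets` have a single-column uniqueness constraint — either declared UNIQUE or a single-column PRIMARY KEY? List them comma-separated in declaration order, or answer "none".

name, level, grade, phone

- name: single-column PRIMARY KEY → unique.
- start_date: no UNIQUE or single-column PK constraint.
- score: no UNIQUE or single-column PK constraint.
- level: declared UNIQUE → unique.
- grade: declared UNIQUE → unique.
- location: no UNIQUE or single-column PK constraint.
- phone: declared UNIQUE → unique.
- timesheet_id: no UNIQUE or single-column PK constraint.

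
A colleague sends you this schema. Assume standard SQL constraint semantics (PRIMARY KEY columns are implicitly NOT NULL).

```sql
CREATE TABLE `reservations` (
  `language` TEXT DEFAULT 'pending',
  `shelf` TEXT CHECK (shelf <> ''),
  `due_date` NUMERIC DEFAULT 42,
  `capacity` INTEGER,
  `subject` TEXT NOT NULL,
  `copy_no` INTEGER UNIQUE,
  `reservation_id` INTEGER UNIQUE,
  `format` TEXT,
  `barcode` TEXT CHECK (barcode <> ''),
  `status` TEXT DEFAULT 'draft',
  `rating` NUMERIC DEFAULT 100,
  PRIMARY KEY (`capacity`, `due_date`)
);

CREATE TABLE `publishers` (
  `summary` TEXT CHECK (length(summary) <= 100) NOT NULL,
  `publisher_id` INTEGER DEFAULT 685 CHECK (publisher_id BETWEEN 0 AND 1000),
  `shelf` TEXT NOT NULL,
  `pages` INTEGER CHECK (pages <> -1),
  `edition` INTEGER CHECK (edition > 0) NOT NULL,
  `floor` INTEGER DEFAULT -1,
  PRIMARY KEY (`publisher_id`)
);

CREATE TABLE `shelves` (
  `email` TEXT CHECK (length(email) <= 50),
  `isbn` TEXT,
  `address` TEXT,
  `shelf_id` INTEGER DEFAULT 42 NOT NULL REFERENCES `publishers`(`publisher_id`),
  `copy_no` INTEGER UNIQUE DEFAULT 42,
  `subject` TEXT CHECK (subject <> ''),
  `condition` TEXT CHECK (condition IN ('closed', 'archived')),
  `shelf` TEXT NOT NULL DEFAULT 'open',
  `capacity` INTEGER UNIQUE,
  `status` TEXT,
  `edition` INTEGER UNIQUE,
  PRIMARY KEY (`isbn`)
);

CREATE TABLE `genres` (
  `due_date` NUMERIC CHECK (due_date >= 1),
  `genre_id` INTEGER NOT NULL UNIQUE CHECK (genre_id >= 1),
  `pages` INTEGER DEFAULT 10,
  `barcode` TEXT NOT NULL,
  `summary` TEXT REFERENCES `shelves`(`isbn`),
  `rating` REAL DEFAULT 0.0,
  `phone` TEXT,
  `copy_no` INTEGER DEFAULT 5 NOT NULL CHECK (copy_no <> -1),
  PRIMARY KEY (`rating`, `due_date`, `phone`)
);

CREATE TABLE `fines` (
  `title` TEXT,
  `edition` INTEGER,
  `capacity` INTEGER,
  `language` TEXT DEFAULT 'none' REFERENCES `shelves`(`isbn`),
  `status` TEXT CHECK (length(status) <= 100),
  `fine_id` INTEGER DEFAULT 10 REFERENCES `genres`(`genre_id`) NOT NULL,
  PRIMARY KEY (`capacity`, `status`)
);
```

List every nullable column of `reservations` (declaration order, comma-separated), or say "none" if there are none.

- language: DEFAULT only fills an omitted column; an explicit NULL is still allowed → nullable.
- shelf: CHECK does not forbid NULL (a CHECK constraint passes when its expression is NULL) → nullable.
- due_date: part of the PRIMARY KEY, which implies NOT NULL → not nullable.
- capacity: part of the PRIMARY KEY, which implies NOT NULL → not nullable.
- subject: declared NOT NULL → not nullable.
- copy_no: UNIQUE does not imply NOT NULL → nullable.
- reservation_id: UNIQUE does not imply NOT NULL → nullable.
- format: no NOT NULL constraint applies → nullable.
- barcode: CHECK does not forbid NULL (a CHECK constraint passes when its expression is NULL) → nullable.
- status: DEFAULT only fills an omitted column; an explicit NULL is still allowed → nullable.
- rating: DEFAULT only fills an omitted column; an explicit NULL is still allowed → nullable.

language, shelf, copy_no, reservation_id, format, barcode, status, rating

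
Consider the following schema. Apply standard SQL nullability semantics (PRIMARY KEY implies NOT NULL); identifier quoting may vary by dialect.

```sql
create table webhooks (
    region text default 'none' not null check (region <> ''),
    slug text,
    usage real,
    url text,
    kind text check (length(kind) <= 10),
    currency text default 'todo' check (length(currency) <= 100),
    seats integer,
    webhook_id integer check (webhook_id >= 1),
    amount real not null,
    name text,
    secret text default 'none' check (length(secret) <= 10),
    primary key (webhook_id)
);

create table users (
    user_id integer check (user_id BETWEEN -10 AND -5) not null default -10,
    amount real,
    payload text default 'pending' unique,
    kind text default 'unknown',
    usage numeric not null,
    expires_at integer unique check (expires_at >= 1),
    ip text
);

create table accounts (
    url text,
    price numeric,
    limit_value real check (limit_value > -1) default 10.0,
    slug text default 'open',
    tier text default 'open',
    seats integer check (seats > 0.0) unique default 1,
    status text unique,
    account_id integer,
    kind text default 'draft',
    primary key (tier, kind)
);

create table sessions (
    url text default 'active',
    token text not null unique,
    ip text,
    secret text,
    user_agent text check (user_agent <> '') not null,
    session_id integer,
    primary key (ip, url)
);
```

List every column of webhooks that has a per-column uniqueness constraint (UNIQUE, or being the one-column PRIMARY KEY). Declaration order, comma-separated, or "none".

webhook_id

- region: no UNIQUE or single-column PK constraint.
- slug: no UNIQUE or single-column PK constraint.
- usage: no UNIQUE or single-column PK constraint.
- url: no UNIQUE or single-column PK constraint.
- kind: no UNIQUE or single-column PK constraint.
- currency: no UNIQUE or single-column PK constraint.
- seats: no UNIQUE or single-column PK constraint.
- webhook_id: single-column PRIMARY KEY → unique.
- amount: no UNIQUE or single-column PK constraint.
- name: no UNIQUE or single-column PK constraint.
- secret: no UNIQUE or single-column PK constraint.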